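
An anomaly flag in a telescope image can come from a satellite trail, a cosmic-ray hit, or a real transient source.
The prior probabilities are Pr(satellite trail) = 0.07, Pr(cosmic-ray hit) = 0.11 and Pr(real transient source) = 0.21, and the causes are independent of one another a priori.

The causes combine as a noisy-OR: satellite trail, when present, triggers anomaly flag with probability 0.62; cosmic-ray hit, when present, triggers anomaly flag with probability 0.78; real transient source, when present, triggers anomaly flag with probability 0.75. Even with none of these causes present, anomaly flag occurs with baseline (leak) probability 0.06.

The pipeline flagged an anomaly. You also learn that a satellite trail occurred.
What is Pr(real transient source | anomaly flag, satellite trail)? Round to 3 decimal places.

Under noisy-OR, P(anomaly flag | causes) = 1 − (1−0.06)·∏(1−qᵢ) over the active causes.
P(anomaly flag | satellite trail) = 0.6428×0.89×0.79 + 0.9107×0.89×0.21 + 0.921416×0.11×0.79 + 0.980354×0.11×0.21 = 0.451953 + 0.170210 + 0.080071 + 0.022646 = 0.724880
The real transient source-present share is 0.170210 + 0.022646 = 0.192856.
P(real transient source | anomaly flag, satellite trail) = 0.192856 / 0.724880 ≈ 0.266

Pr(real transient source | anomaly flag, satellite trail) ≈ 0.266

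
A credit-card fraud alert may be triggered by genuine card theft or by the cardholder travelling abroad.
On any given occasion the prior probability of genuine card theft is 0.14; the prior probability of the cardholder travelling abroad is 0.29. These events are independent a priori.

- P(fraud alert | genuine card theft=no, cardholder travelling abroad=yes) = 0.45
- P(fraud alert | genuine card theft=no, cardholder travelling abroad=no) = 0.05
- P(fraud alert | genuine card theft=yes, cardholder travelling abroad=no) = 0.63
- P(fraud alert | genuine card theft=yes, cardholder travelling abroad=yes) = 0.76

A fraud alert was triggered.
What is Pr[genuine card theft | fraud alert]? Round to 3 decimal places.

Pr[genuine card theft | fraud alert] ≈ 0.396

P(fraud alert) = 0.05*0.86*0.71 + 0.45*0.86*0.29 + 0.63*0.14*0.71 + 0.76*0.14*0.29 = 0.030530 + 0.112230 + 0.062622 + 0.030856 = 0.236238
Of this, 0.093478 comes from 0.062622 + 0.030856 (the genuine card theft=true cases).
Hence the posterior is 0.093478/0.236238 ≈ 0.396.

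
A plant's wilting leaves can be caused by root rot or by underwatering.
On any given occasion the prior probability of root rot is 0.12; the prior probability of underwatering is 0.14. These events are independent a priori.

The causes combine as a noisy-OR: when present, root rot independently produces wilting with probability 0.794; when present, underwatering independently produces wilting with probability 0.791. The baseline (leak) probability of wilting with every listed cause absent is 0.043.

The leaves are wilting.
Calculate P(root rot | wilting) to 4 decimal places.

Under noisy-OR, P(wilting | causes) = 1 − (1−0.043)·∏(1−qᵢ) over the active causes.
Sum P(wilting|·) weighted by the priors over the 4 (root rot, underwatering) configurations:
  P(wilting) = 0.043×0.88×0.86 + 0.799987×0.88×0.14 + 0.802858×0.12×0.86 + 0.958797×0.12×0.14
        = 0.032542 + 0.098558 + 0.082855 + 0.016108 = 0.230063
The terms with root rot present sum to 0.098963, so
  P(root rot | wilting) = 0.098963 / 0.230063 ≈ 0.4302

P(root rot | wilting) ≈ 0.4302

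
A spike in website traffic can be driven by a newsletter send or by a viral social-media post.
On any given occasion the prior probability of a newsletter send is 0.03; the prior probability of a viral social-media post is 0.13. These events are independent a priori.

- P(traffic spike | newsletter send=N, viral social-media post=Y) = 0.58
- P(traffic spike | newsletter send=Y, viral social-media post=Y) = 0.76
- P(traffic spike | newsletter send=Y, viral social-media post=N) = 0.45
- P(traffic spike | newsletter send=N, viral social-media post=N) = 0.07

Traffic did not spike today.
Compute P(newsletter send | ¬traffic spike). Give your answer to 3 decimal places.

P(¬traffic spike) = 0.93×0.97×0.87 + 0.42×0.97×0.13 + 0.55×0.03×0.87 + 0.24×0.03×0.13 = 0.784827 + 0.052962 + 0.014355 + 0.000936 = 0.853080
Of this, 0.015291 comes from 0.014355 + 0.000936 (the newsletter send=true cases).
So P(newsletter send | ¬traffic spike) = 0.015291/0.853080 ≈ 0.018.

P(newsletter send | ¬traffic spike) ≈ 0.018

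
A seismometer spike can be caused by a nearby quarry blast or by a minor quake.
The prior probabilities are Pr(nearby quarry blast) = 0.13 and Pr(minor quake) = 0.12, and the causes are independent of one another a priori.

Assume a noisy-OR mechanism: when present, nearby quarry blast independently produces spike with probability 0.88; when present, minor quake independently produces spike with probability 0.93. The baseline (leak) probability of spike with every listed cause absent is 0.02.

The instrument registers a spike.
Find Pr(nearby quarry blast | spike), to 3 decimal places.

Pr(nearby quarry blast | spike) ≈ 0.508

Under noisy-OR, P(spike | causes) = 1 − (1−0.02)·∏(1−qᵢ) over the active causes.
Numerator (weight on configurations with nearby quarry blast): 0.100947 + 0.015472 = 0.116419
The normalizing constant is 0.02·0.87·0.88 + 0.9314·0.87·0.12 + 0.8824·0.13·0.88 + 0.991768·0.13·0.12 = 0.228969
Posterior = 0.116419 / 0.228969 ≈ 0.508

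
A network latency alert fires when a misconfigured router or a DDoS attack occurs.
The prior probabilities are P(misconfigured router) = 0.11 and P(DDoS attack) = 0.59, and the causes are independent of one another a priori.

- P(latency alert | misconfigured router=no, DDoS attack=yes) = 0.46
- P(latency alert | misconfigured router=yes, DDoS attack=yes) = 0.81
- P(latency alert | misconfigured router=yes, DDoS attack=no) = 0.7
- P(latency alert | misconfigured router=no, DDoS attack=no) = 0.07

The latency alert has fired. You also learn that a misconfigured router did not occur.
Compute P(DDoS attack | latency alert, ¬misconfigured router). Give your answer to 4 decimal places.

P(latency alert | ¬misconfigured router) = 0.07*0.41 + 0.46*0.59 = 0.028700 + 0.271400 = 0.300100
Restricting to configurations with DDoS attack present: 0.46*0.59 = 0.271400.
Hence the posterior is 0.271400/0.300100 ≈ 0.9044.

P(DDoS attack | latency alert, ¬misconfigured router) ≈ 0.9044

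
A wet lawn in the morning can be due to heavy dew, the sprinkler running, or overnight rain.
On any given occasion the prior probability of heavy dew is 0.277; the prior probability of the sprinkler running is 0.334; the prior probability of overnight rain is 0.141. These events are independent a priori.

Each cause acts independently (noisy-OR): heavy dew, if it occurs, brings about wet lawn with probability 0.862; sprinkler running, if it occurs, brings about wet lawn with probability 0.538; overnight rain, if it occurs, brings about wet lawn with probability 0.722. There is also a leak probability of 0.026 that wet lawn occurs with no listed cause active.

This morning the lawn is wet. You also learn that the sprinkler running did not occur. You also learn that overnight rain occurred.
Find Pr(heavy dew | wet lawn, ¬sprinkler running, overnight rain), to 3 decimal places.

Pr(heavy dew | wet lawn, ¬sprinkler running, overnight rain) ≈ 0.336

Under noisy-OR, P(wet lawn | causes) = 1 − (1−0.026)·∏(1−qᵢ) over the active causes.
Sum P(wet lawn|·) weighted by the priors over both values of heavy dew:
  P(wet lawn | ¬sprinkler running, overnight rain) = 0.729228×0.723 + 0.962633×0.277
        = 0.527232 + 0.266649 = 0.793881
The terms with heavy dew present sum to 0.266649, so
  P(heavy dew | wet lawn, ¬sprinkler running, overnight rain) = 0.266649 / 0.793881 ≈ 0.336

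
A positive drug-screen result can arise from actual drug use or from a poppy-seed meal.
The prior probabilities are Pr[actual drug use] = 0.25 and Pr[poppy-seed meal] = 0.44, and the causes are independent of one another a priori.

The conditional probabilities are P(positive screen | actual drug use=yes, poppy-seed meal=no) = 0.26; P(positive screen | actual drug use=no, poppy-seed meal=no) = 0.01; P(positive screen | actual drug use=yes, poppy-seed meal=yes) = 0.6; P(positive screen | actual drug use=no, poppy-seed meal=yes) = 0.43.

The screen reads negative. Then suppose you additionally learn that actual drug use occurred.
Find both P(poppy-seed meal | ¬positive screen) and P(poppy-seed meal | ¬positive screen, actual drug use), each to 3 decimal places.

P(poppy-seed meal | ¬positive screen) ≈ 0.309; P(poppy-seed meal | ¬positive screen, actual drug use) ≈ 0.298

P(¬positive screen) = 0.99*0.75*0.56 + 0.57*0.75*0.44 + 0.74*0.25*0.56 + 0.4*0.25*0.44 = 0.415800 + 0.188100 + 0.103600 + 0.044000 = 0.751500
Restricting to configurations with poppy-seed meal present: 0.188100 + 0.044000 = 0.232100.
So P(poppy-seed meal | ¬positive screen) = 0.232100/0.751500 ≈ 0.309.

Now also conditioning on actual drug use=true:
Weight on poppy-seed meal=true, given the evidence: 0.4*0.44 = 0.176000
Denominator P(¬positive screen | actual drug use): 0.74*0.56 + 0.4*0.44 = 0.590400
P(poppy-seed meal | ¬positive screen, actual drug use) = 0.176000/0.590400 ≈ 0.298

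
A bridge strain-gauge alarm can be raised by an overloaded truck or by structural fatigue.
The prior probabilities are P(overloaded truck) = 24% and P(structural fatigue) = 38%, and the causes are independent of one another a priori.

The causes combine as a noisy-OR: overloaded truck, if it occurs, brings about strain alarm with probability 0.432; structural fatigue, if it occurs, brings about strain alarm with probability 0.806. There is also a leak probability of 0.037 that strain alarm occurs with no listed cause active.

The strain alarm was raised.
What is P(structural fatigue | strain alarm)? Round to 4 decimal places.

Under noisy-OR, P(strain alarm | causes) = 1 − (1−0.037)·∏(1−qᵢ) over the active causes.
P(strain alarm) = 0.037*0.76*0.62 + 0.813178*0.76*0.38 + 0.453016*0.24*0.62 + 0.893885*0.24*0.38 = 0.017434 + 0.234846 + 0.067409 + 0.081522 = 0.401211
The structural fatigue-present share is 0.234846 + 0.081522 = 0.316368.
Hence the posterior is 0.316368/0.401211 ≈ 0.7885.

P(structural fatigue | strain alarm) ≈ 0.7885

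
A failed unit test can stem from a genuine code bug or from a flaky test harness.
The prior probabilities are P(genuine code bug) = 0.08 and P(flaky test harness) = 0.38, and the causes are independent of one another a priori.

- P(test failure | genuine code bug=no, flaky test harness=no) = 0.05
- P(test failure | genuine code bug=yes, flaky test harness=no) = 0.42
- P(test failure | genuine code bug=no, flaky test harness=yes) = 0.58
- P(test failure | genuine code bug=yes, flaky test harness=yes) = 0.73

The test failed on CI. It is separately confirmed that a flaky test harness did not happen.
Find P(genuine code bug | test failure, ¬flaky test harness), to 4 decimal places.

P(genuine code bug | test failure, ¬flaky test harness) ≈ 0.4221

By total probability over both values of genuine code bug:
  P(test failure | ¬flaky test harness) = 0.05×0.92 + 0.42×0.08
        = 0.046000 + 0.033600 = 0.079600
The terms with genuine code bug present sum to 0.033600, so
  P(genuine code bug | test failure, ¬flaky test harness) = 0.033600 / 0.079600 ≈ 0.4221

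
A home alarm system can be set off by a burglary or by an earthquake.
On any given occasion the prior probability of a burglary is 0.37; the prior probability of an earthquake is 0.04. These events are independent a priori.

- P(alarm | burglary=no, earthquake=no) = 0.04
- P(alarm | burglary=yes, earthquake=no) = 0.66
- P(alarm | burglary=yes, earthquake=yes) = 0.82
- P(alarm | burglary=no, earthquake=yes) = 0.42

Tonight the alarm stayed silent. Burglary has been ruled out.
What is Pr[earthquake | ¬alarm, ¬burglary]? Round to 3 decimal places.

Pr[earthquake | ¬alarm, ¬burglary] ≈ 0.025

Enumerate both values of earthquake and weight by the priors:
  P(¬alarm | ¬burglary) = 0.96·0.96 + 0.58·0.04
        = 0.921600 + 0.023200 = 0.944800
Keeping only the earthquake-present terms gives 0.023200, so
  P(earthquake | ¬alarm, ¬burglary) = 0.023200 / 0.944800 ≈ 0.025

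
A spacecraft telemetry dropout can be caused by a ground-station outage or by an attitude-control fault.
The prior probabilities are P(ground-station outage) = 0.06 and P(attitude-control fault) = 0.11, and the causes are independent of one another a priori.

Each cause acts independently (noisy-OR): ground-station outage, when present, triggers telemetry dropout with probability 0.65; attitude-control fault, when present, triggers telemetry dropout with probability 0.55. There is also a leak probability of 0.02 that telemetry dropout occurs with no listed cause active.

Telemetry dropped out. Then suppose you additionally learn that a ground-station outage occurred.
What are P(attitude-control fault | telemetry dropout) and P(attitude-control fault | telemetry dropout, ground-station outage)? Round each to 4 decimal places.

P(attitude-control fault | telemetry dropout) ≈ 0.5502; P(attitude-control fault | telemetry dropout, ground-station outage) ≈ 0.1373

Under noisy-OR, P(telemetry dropout | causes) = 1 − (1−0.02)·∏(1−qᵢ) over the active causes.
Weight on attitude-control fault=true, given the evidence: 0.057801 + 0.005581 = 0.063382
Normalizer over all consistent configurations: 0.02*0.94*0.89 + 0.559*0.94*0.11 + 0.657*0.06*0.89 + 0.84565*0.06*0.11 = 0.115198
P(attitude-control fault | telemetry dropout) = 0.063382/0.115198 ≈ 0.5502

Now condition on the additional information:
Sum P(telemetry dropout|·) weighted by the priors over both values of attitude-control fault:
  P(telemetry dropout | ground-station outage) = 0.657×0.89 + 0.84565×0.11
        = 0.584730 + 0.093022 = 0.677752
Configurations with attitude-control fault contribute 0.093022, so
  P(attitude-control fault | telemetry dropout, ground-station outage) = 0.093022 / 0.677752 ≈ 0.1373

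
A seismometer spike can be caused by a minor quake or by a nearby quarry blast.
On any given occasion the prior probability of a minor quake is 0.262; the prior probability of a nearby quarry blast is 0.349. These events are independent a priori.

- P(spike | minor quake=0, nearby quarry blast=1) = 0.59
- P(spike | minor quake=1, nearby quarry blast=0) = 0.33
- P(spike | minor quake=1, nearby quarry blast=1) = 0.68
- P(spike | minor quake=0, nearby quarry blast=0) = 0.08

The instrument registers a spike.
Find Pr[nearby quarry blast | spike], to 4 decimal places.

Pr[nearby quarry blast | spike] ≈ 0.6933

Enumerate the 4 (minor quake, nearby quarry blast) configurations and weight by the priors:
  P(spike) = 0.08*0.738*0.651 + 0.59*0.738*0.349 + 0.33*0.262*0.651 + 0.68*0.262*0.349
        = 0.038435 + 0.151962 + 0.056285 + 0.062178 = 0.308860
Keeping only the nearby quarry blast-present terms gives 0.214140, so
  P(nearby quarry blast | spike) = 0.214140 / 0.308860 ≈ 0.6933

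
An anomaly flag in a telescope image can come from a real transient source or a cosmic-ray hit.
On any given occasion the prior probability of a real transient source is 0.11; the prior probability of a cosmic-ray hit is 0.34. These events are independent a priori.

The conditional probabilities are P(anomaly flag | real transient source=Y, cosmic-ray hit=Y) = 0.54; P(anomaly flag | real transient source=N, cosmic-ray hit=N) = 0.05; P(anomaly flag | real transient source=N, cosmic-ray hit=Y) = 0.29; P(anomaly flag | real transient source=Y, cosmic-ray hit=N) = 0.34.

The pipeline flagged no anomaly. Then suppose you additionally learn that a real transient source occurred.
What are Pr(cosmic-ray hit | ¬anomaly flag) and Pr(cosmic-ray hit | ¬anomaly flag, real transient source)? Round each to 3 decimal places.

P(¬anomaly flag) = 0.95*0.89*0.66 + 0.71*0.89*0.34 + 0.66*0.11*0.66 + 0.46*0.11*0.34 = 0.558030 + 0.214846 + 0.047916 + 0.017204 = 0.837996
The cosmic-ray hit-present share is 0.214846 + 0.017204 = 0.232050.
P(cosmic-ray hit | ¬anomaly flag) = 0.232050 / 0.837996 ≈ 0.277

Now condition on the additional information:
P(¬anomaly flag | real transient source) = 0.66×0.66 + 0.46×0.34 = 0.435600 + 0.156400 = 0.592000
Of this, 0.156400 comes from 0.46×0.34 (the cosmic-ray hit=true cases).
P(cosmic-ray hit | ¬anomaly flag, real transient source) = 0.156400 / 0.592000 ≈ 0.264

Pr(cosmic-ray hit | ¬anomaly flag) ≈ 0.277; Pr(cosmic-ray hit | ¬anomaly flag, real transient source) ≈ 0.264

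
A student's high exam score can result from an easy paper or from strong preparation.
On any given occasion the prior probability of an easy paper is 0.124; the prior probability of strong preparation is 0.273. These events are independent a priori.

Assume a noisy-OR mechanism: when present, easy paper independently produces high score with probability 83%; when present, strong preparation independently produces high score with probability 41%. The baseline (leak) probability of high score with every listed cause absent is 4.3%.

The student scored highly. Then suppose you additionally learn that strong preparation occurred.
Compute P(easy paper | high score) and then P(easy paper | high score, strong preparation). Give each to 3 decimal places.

P(easy paper | high score) ≈ 0.447; P(easy paper | high score, strong preparation) ≈ 0.227

Under noisy-OR, P(high score | causes) = 1 − (1−0.043)·∏(1−qᵢ) over the active causes.
Numerator (weight on configurations with easy paper): 0.075482 + 0.030603 = 0.106085
The normalizing constant is 0.043·0.876·0.727 + 0.43537·0.876·0.273 + 0.83731·0.124·0.727 + 0.904013·0.124·0.273 = 0.237588
Posterior = 0.106085 / 0.237588 ≈ 0.447

With the extra evidence:
Numerator (weight on configurations with easy paper): 0.904013·0.124 = 0.112098
Normalizer over all consistent configurations: 0.43537·0.876 + 0.904013·0.124 = 0.493482
P(easy paper | high score, strong preparation) = 0.112098/0.493482 ≈ 0.227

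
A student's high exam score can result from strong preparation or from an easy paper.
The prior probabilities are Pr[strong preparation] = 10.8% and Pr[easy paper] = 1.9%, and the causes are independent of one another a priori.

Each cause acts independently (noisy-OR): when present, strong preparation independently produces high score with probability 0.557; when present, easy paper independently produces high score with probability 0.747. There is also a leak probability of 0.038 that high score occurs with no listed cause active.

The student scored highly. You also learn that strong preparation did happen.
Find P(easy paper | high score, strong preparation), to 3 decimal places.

P(easy paper | high score, strong preparation) ≈ 0.029

Under noisy-OR, P(high score | causes) = 1 − (1−0.038)·∏(1−qᵢ) over the active causes.
Numerator (weight on configurations with easy paper): 0.89218·0.019 = 0.016951
Denominator P(high score | strong preparation): 0.573834·0.981 + 0.89218·0.019 = 0.579882
P(easy paper | high score, strong preparation) = 0.016951/0.579882 ≈ 0.029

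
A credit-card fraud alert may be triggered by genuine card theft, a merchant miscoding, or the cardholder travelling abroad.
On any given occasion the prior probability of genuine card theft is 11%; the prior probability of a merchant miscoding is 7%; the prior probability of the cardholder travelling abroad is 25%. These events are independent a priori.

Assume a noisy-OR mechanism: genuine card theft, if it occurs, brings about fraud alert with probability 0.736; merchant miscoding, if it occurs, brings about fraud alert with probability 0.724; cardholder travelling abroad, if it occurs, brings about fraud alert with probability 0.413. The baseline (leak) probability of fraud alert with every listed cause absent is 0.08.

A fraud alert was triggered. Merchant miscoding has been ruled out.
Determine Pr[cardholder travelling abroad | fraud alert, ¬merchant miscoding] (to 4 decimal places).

Under noisy-OR, P(fraud alert | causes) = 1 − (1−0.08)·∏(1−qᵢ) over the active causes.
Numerator (weight on configurations with cardholder travelling abroad): 0.102341 + 0.023579 = 0.125920
The normalizing constant is 0.08·0.89·0.75 + 0.45996·0.89·0.25 + 0.75712·0.11·0.75 + 0.857429·0.11·0.25 = 0.241782
P(cardholder travelling abroad | fraud alert, ¬merchant miscoding) = 0.125920/0.241782 ≈ 0.5208

Pr[cardholder travelling abroad | fraud alert, ¬merchant miscoding] ≈ 0.5208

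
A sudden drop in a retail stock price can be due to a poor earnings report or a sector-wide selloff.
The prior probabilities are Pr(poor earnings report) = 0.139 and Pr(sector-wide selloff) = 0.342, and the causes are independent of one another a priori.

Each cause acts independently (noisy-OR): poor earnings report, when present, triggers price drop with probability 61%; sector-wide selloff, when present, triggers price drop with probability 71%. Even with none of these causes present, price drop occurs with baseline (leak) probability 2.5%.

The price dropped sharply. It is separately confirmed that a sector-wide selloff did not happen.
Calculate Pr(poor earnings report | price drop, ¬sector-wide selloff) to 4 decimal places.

Under noisy-OR, P(price drop | causes) = 1 − (1−0.025)·∏(1−qᵢ) over the active causes.
Sum P(price drop|·) weighted by the priors over both values of poor earnings report:
  P(price drop | ¬sector-wide selloff) = 0.025*0.861 + 0.61975*0.139
        = 0.021525 + 0.086145 = 0.107670
The terms with poor earnings report present sum to 0.086145, so
  P(poor earnings report | price drop, ¬sector-wide selloff) = 0.086145 / 0.107670 ≈ 0.8001

Pr(poor earnings report | price drop, ¬sector-wide selloff) ≈ 0.8001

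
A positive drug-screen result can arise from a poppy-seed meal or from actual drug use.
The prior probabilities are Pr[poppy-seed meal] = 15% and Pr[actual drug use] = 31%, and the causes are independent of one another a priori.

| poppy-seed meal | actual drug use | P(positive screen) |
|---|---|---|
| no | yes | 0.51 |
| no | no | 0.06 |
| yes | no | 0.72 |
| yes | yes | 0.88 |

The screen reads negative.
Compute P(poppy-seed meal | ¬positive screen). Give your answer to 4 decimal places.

P(¬positive screen) = 0.94×0.85×0.69 + 0.49×0.85×0.31 + 0.28×0.15×0.69 + 0.12×0.15×0.31 = 0.551310 + 0.129115 + 0.028980 + 0.005580 = 0.714985
Restricting to configurations with poppy-seed meal present: 0.028980 + 0.005580 = 0.034560.
P(poppy-seed meal | ¬positive screen) = 0.034560 / 0.714985 ≈ 0.0483

P(poppy-seed meal | ¬positive screen) ≈ 0.0483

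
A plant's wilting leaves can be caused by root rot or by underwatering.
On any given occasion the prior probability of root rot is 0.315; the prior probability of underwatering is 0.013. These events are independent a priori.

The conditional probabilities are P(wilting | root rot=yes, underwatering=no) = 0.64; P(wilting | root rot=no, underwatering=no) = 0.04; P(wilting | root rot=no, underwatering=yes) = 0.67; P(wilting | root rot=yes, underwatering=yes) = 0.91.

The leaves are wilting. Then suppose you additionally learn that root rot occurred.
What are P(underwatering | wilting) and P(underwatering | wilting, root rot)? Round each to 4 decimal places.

P(underwatering | wilting) ≈ 0.0411; P(underwatering | wilting, root rot) ≈ 0.0184

P(wilting) = 0.04×0.685×0.987 + 0.67×0.685×0.013 + 0.64×0.315×0.987 + 0.91×0.315×0.013 = 0.027044 + 0.005966 + 0.198979 + 0.003726 = 0.235715
Restricting to configurations with underwatering present: 0.005966 + 0.003726 = 0.009692.
Hence the posterior is 0.009692/0.235715 ≈ 0.0411.

Now condition on the additional information:
For the numerator, keep only underwatering=true terms: 0.91×0.013 = 0.011830
Normalizer over all consistent configurations: 0.64×0.987 + 0.91×0.013 = 0.643510
Posterior = 0.011830 / 0.643510 ≈ 0.0184
Conditioning on root rot lowers the posterior on underwatering: the classic explaining-away effect in a common-effect structure.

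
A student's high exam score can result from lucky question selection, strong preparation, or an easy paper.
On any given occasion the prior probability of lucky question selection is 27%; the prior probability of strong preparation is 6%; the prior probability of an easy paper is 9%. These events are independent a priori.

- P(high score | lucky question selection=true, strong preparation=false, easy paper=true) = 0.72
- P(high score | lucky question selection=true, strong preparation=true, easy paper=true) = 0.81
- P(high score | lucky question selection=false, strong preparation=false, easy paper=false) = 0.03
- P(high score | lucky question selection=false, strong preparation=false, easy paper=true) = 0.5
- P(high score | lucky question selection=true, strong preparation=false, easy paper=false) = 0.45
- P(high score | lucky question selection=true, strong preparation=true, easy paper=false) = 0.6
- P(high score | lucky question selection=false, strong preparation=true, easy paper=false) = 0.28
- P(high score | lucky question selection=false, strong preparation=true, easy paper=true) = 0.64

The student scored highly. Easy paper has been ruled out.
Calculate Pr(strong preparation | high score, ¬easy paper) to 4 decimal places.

Pr(strong preparation | high score, ¬easy paper) ≈ 0.1402

Enumerate the 4 (lucky question selection, strong preparation) configurations and weight by the priors:
  P(high score | ¬easy paper) = 0.03·0.73·0.94 + 0.28·0.73·0.06 + 0.45·0.27·0.94 + 0.6·0.27·0.06
        = 0.020586 + 0.012264 + 0.114210 + 0.009720 = 0.156780
Keeping only the strong preparation-present terms gives 0.021984, so
  P(strong preparation | high score, ¬easy paper) = 0.021984 / 0.156780 ≈ 0.1402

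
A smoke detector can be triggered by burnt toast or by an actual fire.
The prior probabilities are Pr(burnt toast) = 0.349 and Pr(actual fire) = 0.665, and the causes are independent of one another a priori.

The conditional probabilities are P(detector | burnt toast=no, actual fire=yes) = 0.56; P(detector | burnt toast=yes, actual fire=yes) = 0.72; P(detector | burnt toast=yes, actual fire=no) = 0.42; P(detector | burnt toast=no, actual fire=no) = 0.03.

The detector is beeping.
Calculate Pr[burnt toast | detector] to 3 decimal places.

P(detector) = 0.03*0.651*0.335 + 0.56*0.651*0.665 + 0.42*0.349*0.335 + 0.72*0.349*0.665 = 0.006543 + 0.242432 + 0.049104 + 0.167101 = 0.465180
Of this, 0.216205 comes from 0.049104 + 0.167101 (the burnt toast=true cases).
Hence the posterior is 0.216205/0.465180 ≈ 0.465.

Pr[burnt toast | detector] ≈ 0.465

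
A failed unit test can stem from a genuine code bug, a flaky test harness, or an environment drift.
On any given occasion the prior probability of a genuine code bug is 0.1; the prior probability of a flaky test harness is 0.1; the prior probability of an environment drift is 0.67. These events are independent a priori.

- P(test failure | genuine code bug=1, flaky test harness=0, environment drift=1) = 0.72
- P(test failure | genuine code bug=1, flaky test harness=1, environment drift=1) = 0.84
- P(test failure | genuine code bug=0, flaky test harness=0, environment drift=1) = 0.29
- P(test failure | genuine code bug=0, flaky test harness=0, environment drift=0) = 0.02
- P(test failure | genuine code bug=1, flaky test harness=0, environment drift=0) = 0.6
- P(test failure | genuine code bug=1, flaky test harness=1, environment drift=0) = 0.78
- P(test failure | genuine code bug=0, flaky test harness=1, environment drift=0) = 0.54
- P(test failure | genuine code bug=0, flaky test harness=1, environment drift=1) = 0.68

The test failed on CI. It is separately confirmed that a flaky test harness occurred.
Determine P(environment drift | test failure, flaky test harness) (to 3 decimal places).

For the numerator, keep only environment drift=true terms: 0.410040 + 0.056280 = 0.466320
Denominator P(test failure | flaky test harness): 0.54·0.9·0.33 + 0.68·0.9·0.67 + 0.78·0.1·0.33 + 0.84·0.1·0.67 = 0.652440
P(environment drift | test failure, flaky test harness) = 0.466320/0.652440 ≈ 0.715

P(environment drift | test failure, flaky test harness) ≈ 0.715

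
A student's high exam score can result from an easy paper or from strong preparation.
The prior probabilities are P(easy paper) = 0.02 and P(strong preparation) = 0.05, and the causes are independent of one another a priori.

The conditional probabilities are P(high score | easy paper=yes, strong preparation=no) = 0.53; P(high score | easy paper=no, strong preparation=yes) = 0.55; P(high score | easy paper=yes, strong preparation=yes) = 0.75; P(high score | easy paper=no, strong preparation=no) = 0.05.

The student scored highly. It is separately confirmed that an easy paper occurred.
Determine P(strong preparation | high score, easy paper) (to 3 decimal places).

P(strong preparation | high score, easy paper) ≈ 0.069

By total probability over both values of strong preparation:
  P(high score | easy paper) = 0.53·0.95 + 0.75·0.05
        = 0.503500 + 0.037500 = 0.541000
The terms with strong preparation present sum to 0.037500, so
  P(strong preparation | high score, easy paper) = 0.037500 / 0.541000 ≈ 0.069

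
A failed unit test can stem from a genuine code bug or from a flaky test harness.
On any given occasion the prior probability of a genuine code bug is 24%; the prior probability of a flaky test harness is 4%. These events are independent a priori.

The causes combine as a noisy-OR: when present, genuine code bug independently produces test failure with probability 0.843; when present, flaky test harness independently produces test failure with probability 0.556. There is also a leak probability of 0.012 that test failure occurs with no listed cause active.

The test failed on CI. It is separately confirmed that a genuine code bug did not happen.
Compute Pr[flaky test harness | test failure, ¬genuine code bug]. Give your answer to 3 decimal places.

Under noisy-OR, P(test failure | causes) = 1 − (1−0.012)·∏(1−qᵢ) over the active causes.
Numerator (weight on configurations with flaky test harness): 0.561328*0.04 = 0.022453
Normalizer over all consistent configurations: 0.012*0.96 + 0.561328*0.04 = 0.033973
P(flaky test harness | test failure, ¬genuine code bug) = 0.022453/0.033973 ≈ 0.661

Pr[flaky test harness | test failure, ¬genuine code bug] ≈ 0.661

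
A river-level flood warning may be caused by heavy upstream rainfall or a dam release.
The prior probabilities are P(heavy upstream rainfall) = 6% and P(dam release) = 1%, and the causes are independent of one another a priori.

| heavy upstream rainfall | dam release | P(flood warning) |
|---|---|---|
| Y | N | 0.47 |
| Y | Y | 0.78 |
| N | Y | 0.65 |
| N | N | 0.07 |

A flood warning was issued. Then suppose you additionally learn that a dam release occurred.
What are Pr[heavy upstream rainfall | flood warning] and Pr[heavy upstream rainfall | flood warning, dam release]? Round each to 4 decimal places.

Pr[heavy upstream rainfall | flood warning] ≈ 0.2849; Pr[heavy upstream rainfall | flood warning, dam release] ≈ 0.0711

By total probability over the 4 (heavy upstream rainfall, dam release) configurations:
  P(flood warning) = 0.07·0.94·0.99 + 0.65·0.94·0.01 + 0.47·0.06·0.99 + 0.78·0.06·0.01
        = 0.065142 + 0.006110 + 0.027918 + 0.000468 = 0.099638
Configurations with heavy upstream rainfall contribute 0.028386, so
  P(heavy upstream rainfall | flood warning) = 0.028386 / 0.099638 ≈ 0.2849

Now condition on the additional information:
P(flood warning | dam release) = 0.65*0.94 + 0.78*0.06 = 0.611000 + 0.046800 = 0.657800
Restricting to configurations with heavy upstream rainfall present: 0.78*0.06 = 0.046800.
So P(heavy upstream rainfall | flood warning, dam release) = 0.046800/0.657800 ≈ 0.0711.
The drop from 0.2849 to 0.0711 is the explaining-away (discounting) effect.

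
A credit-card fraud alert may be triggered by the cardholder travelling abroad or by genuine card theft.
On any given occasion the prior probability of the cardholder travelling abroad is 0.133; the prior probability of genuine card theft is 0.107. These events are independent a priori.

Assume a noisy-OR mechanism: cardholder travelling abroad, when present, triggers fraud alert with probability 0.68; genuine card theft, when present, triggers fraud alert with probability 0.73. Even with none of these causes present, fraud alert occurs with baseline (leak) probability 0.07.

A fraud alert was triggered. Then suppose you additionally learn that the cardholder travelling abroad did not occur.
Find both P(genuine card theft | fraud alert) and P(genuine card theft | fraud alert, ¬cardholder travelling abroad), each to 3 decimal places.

P(genuine card theft | fraud alert) ≈ 0.375; P(genuine card theft | fraud alert, ¬cardholder travelling abroad) ≈ 0.562

Under noisy-OR, P(fraud alert | causes) = 1 − (1−0.07)·∏(1−qᵢ) over the active causes.
P(fraud alert) = 0.07·0.867·0.893 + 0.7489·0.867·0.107 + 0.7024·0.133·0.893 + 0.919648·0.133·0.107 = 0.054196 + 0.069475 + 0.083423 + 0.013088 = 0.220182
Of this, 0.082563 comes from 0.069475 + 0.013088 (the genuine card theft=true cases).
So P(genuine card theft | fraud alert) = 0.082563/0.220182 ≈ 0.375.

With the extra evidence:
P(fraud alert | ¬cardholder travelling abroad) = 0.07*0.893 + 0.7489*0.107 = 0.062510 + 0.080132 = 0.142642
Of this, 0.080132 comes from 0.7489*0.107 (the genuine card theft=true cases).
P(genuine card theft | fraud alert, ¬cardholder travelling abroad) = 0.080132 / 0.142642 ≈ 0.562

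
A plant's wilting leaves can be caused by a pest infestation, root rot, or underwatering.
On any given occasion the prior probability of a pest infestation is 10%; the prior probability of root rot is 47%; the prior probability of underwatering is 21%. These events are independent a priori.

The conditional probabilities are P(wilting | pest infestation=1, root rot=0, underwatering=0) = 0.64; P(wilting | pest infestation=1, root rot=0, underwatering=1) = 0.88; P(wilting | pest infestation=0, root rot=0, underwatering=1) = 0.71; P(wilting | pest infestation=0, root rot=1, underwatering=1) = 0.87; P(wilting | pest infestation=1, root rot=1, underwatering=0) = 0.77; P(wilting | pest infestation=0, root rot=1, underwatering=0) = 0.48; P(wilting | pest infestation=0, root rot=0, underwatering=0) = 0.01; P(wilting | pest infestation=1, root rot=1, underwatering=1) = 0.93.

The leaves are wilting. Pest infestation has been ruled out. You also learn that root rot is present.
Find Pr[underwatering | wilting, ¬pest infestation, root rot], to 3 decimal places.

For the numerator, keep only underwatering=true terms: 0.87·0.21 = 0.182700
Denominator P(wilting | ¬pest infestation, root rot): 0.48·0.79 + 0.87·0.21 = 0.561900
P(underwatering | wilting, ¬pest infestation, root rot) = 0.182700/0.561900 ≈ 0.325

Pr[underwatering | wilting, ¬pest infestation, root rot] ≈ 0.325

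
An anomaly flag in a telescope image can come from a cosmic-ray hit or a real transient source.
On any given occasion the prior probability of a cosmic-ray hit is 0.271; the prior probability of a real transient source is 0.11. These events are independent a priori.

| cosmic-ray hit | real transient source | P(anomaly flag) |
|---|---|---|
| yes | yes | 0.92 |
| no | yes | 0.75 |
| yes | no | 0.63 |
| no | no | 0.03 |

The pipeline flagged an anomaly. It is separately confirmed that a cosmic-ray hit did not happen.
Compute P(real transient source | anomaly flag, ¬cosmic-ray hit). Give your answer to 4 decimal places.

By total probability over both values of real transient source:
  P(anomaly flag | ¬cosmic-ray hit) = 0.03*0.89 + 0.75*0.11
        = 0.026700 + 0.082500 = 0.109200
Configurations with real transient source contribute 0.082500, so
  P(real transient source | anomaly flag, ¬cosmic-ray hit) = 0.082500 / 0.109200 ≈ 0.7555

P(real transient source | anomaly flag, ¬cosmic-ray hit) ≈ 0.7555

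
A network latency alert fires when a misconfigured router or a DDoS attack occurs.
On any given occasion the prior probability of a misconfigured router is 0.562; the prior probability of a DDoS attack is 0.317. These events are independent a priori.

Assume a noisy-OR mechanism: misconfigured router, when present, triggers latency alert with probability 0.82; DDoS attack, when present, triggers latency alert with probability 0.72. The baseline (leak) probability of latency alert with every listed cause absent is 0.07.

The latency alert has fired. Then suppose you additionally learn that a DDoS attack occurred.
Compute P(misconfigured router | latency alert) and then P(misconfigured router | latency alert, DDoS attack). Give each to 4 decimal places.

P(misconfigured router | latency alert) ≈ 0.7983; P(misconfigured router | latency alert, DDoS attack) ≈ 0.6231

Under noisy-OR, P(latency alert | causes) = 1 − (1−0.07)·∏(1−qᵢ) over the active causes.
Enumerate the 4 (misconfigured router, DDoS attack) configurations and weight by the priors:
  P(latency alert) = 0.07*0.438*0.683 + 0.7396*0.438*0.317 + 0.8326*0.562*0.683 + 0.953128*0.562*0.317
        = 0.020941 + 0.102691 + 0.319590 + 0.169804 = 0.613026
The terms with misconfigured router present sum to 0.489394, so
  P(misconfigured router | latency alert) = 0.489394 / 0.613026 ≈ 0.7983

With the extra evidence:
For the numerator, keep only misconfigured router=true terms: 0.953128×0.562 = 0.535658
Denominator P(latency alert | DDoS attack): 0.7396×0.438 + 0.953128×0.562 = 0.859603
P(misconfigured router | latency alert, DDoS attack) = 0.535658/0.859603 ≈ 0.6231
Conditioning on DDoS attack lowers the posterior on misconfigured router: the classic explaining-away effect in a common-effect structure.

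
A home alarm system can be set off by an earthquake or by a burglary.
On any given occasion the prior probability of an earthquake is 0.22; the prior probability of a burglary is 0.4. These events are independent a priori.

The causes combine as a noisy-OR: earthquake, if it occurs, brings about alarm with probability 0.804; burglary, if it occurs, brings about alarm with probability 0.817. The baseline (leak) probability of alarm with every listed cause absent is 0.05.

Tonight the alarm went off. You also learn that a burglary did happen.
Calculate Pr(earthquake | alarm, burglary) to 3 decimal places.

Pr(earthquake | alarm, burglary) ≈ 0.248

Under noisy-OR, P(alarm | causes) = 1 − (1−0.05)·∏(1−qᵢ) over the active causes.
P(alarm | burglary) = 0.82615·0.78 + 0.965925·0.22 = 0.644397 + 0.212504 = 0.856901
The earthquake-present share is 0.965925·0.22 = 0.212504.
Hence the posterior is 0.212504/0.856901 ≈ 0.248.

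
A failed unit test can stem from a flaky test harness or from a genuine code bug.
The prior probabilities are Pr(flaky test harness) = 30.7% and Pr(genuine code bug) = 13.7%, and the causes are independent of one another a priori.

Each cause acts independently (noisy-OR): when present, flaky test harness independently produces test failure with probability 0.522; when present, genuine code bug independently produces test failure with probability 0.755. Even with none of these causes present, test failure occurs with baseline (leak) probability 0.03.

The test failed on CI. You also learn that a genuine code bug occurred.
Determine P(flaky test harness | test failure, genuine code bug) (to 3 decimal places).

P(flaky test harness | test failure, genuine code bug) ≈ 0.340

Under noisy-OR, P(test failure | causes) = 1 − (1−0.03)·∏(1−qᵢ) over the active causes.
P(test failure | genuine code bug) = 0.76235*0.693 + 0.886403*0.307 = 0.528309 + 0.272126 = 0.800435
Restricting to configurations with flaky test harness present: 0.886403*0.307 = 0.272126.
Hence the posterior is 0.272126/0.800435 ≈ 0.340.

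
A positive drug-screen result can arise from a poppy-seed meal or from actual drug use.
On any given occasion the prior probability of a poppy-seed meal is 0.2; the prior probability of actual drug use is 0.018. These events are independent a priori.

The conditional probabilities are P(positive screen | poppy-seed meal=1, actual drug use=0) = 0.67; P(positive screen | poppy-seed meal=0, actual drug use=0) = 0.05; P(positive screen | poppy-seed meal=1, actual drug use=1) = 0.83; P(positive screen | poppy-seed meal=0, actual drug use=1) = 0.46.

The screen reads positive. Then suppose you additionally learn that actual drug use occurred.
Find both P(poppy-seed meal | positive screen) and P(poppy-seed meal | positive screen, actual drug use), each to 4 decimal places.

P(poppy-seed meal | positive screen) ≈ 0.7457; P(poppy-seed meal | positive screen, actual drug use) ≈ 0.3109

Enumerate the 4 (poppy-seed meal, actual drug use) configurations and weight by the priors:
  P(positive screen) = 0.05·0.8·0.982 + 0.46·0.8·0.018 + 0.67·0.2·0.982 + 0.83·0.2·0.018
        = 0.039280 + 0.006624 + 0.131588 + 0.002988 = 0.180480
Keeping only the poppy-seed meal-present terms gives 0.134576, so
  P(poppy-seed meal | positive screen) = 0.134576 / 0.180480 ≈ 0.7457

Now also conditioning on actual drug use=true:
For the numerator, keep only poppy-seed meal=true terms: 0.83·0.2 = 0.166000
Denominator P(positive screen | actual drug use): 0.46·0.8 + 0.83·0.2 = 0.534000
P(poppy-seed meal | positive screen, actual drug use) = 0.166000/0.534000 ≈ 0.3109
— actual drug use explains away the evidence for poppy-seed meal.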